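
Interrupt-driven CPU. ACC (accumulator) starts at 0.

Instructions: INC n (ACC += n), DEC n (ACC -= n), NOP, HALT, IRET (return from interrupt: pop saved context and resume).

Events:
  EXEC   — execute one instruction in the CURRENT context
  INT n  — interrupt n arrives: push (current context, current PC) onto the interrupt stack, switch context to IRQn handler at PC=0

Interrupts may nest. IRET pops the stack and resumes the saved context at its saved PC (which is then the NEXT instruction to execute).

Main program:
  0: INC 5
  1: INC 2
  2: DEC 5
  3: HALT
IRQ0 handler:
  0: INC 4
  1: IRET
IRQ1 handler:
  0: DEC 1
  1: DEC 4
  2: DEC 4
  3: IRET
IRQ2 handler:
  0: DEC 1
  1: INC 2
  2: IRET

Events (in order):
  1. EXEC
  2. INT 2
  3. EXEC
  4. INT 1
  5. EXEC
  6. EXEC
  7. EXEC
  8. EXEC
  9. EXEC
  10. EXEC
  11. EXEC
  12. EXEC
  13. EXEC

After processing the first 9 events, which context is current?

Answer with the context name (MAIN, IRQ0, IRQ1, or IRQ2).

Answer: IRQ2

Derivation:
Event 1 (EXEC): [MAIN] PC=0: INC 5 -> ACC=5
Event 2 (INT 2): INT 2 arrives: push (MAIN, PC=1), enter IRQ2 at PC=0 (depth now 1)
Event 3 (EXEC): [IRQ2] PC=0: DEC 1 -> ACC=4
Event 4 (INT 1): INT 1 arrives: push (IRQ2, PC=1), enter IRQ1 at PC=0 (depth now 2)
Event 5 (EXEC): [IRQ1] PC=0: DEC 1 -> ACC=3
Event 6 (EXEC): [IRQ1] PC=1: DEC 4 -> ACC=-1
Event 7 (EXEC): [IRQ1] PC=2: DEC 4 -> ACC=-5
Event 8 (EXEC): [IRQ1] PC=3: IRET -> resume IRQ2 at PC=1 (depth now 1)
Event 9 (EXEC): [IRQ2] PC=1: INC 2 -> ACC=-3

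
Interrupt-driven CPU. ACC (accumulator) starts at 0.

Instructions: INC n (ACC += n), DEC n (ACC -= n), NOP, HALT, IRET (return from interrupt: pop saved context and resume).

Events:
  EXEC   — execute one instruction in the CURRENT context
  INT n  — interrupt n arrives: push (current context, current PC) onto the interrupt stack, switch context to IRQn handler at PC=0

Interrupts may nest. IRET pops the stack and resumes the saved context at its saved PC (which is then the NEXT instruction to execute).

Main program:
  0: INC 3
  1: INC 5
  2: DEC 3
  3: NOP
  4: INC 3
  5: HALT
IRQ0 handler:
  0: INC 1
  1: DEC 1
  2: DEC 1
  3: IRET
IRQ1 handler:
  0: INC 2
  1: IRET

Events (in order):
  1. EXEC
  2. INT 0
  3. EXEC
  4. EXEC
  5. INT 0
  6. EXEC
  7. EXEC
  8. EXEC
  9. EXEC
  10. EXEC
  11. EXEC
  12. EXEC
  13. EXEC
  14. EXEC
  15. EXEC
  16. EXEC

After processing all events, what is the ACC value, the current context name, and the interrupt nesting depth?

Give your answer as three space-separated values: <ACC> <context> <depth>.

Answer: 6 MAIN 0

Derivation:
Event 1 (EXEC): [MAIN] PC=0: INC 3 -> ACC=3
Event 2 (INT 0): INT 0 arrives: push (MAIN, PC=1), enter IRQ0 at PC=0 (depth now 1)
Event 3 (EXEC): [IRQ0] PC=0: INC 1 -> ACC=4
Event 4 (EXEC): [IRQ0] PC=1: DEC 1 -> ACC=3
Event 5 (INT 0): INT 0 arrives: push (IRQ0, PC=2), enter IRQ0 at PC=0 (depth now 2)
Event 6 (EXEC): [IRQ0] PC=0: INC 1 -> ACC=4
Event 7 (EXEC): [IRQ0] PC=1: DEC 1 -> ACC=3
Event 8 (EXEC): [IRQ0] PC=2: DEC 1 -> ACC=2
Event 9 (EXEC): [IRQ0] PC=3: IRET -> resume IRQ0 at PC=2 (depth now 1)
Event 10 (EXEC): [IRQ0] PC=2: DEC 1 -> ACC=1
Event 11 (EXEC): [IRQ0] PC=3: IRET -> resume MAIN at PC=1 (depth now 0)
Event 12 (EXEC): [MAIN] PC=1: INC 5 -> ACC=6
Event 13 (EXEC): [MAIN] PC=2: DEC 3 -> ACC=3
Event 14 (EXEC): [MAIN] PC=3: NOP
Event 15 (EXEC): [MAIN] PC=4: INC 3 -> ACC=6
Event 16 (EXEC): [MAIN] PC=5: HALT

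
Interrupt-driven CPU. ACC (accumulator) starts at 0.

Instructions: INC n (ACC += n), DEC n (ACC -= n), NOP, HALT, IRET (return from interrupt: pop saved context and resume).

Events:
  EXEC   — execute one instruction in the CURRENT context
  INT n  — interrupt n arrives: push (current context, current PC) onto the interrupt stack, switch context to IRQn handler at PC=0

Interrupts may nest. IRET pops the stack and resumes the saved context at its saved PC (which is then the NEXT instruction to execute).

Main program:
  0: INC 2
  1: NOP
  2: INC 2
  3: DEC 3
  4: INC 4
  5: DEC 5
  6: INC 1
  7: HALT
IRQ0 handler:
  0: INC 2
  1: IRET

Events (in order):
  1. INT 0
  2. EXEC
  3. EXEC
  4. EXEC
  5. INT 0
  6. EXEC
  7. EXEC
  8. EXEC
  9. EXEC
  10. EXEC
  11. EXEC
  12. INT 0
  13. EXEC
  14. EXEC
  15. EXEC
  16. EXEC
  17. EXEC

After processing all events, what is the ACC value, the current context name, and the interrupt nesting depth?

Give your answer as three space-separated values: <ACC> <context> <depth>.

Answer: 7 MAIN 0

Derivation:
Event 1 (INT 0): INT 0 arrives: push (MAIN, PC=0), enter IRQ0 at PC=0 (depth now 1)
Event 2 (EXEC): [IRQ0] PC=0: INC 2 -> ACC=2
Event 3 (EXEC): [IRQ0] PC=1: IRET -> resume MAIN at PC=0 (depth now 0)
Event 4 (EXEC): [MAIN] PC=0: INC 2 -> ACC=4
Event 5 (INT 0): INT 0 arrives: push (MAIN, PC=1), enter IRQ0 at PC=0 (depth now 1)
Event 6 (EXEC): [IRQ0] PC=0: INC 2 -> ACC=6
Event 7 (EXEC): [IRQ0] PC=1: IRET -> resume MAIN at PC=1 (depth now 0)
Event 8 (EXEC): [MAIN] PC=1: NOP
Event 9 (EXEC): [MAIN] PC=2: INC 2 -> ACC=8
Event 10 (EXEC): [MAIN] PC=3: DEC 3 -> ACC=5
Event 11 (EXEC): [MAIN] PC=4: INC 4 -> ACC=9
Event 12 (INT 0): INT 0 arrives: push (MAIN, PC=5), enter IRQ0 at PC=0 (depth now 1)
Event 13 (EXEC): [IRQ0] PC=0: INC 2 -> ACC=11
Event 14 (EXEC): [IRQ0] PC=1: IRET -> resume MAIN at PC=5 (depth now 0)
Event 15 (EXEC): [MAIN] PC=5: DEC 5 -> ACC=6
Event 16 (EXEC): [MAIN] PC=6: INC 1 -> ACC=7
Event 17 (EXEC): [MAIN] PC=7: HALT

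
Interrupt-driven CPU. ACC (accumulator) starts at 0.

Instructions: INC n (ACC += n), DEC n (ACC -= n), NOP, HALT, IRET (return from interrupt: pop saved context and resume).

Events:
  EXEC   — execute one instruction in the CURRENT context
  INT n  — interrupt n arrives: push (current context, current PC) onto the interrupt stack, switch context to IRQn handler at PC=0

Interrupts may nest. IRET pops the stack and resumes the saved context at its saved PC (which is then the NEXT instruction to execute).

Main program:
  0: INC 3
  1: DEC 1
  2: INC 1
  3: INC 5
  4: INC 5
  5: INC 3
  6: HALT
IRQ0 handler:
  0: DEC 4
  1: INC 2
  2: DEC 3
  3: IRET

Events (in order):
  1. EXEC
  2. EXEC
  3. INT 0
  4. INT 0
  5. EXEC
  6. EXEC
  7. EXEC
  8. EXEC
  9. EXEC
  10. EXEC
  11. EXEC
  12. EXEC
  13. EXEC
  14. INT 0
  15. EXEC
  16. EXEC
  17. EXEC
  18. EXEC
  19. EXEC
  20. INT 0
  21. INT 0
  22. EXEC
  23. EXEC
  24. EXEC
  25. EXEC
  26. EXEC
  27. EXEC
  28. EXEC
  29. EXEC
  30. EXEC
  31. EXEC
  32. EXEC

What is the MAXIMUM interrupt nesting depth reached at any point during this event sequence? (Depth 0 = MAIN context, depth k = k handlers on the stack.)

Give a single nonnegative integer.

Event 1 (EXEC): [MAIN] PC=0: INC 3 -> ACC=3 [depth=0]
Event 2 (EXEC): [MAIN] PC=1: DEC 1 -> ACC=2 [depth=0]
Event 3 (INT 0): INT 0 arrives: push (MAIN, PC=2), enter IRQ0 at PC=0 (depth now 1) [depth=1]
Event 4 (INT 0): INT 0 arrives: push (IRQ0, PC=0), enter IRQ0 at PC=0 (depth now 2) [depth=2]
Event 5 (EXEC): [IRQ0] PC=0: DEC 4 -> ACC=-2 [depth=2]
Event 6 (EXEC): [IRQ0] PC=1: INC 2 -> ACC=0 [depth=2]
Event 7 (EXEC): [IRQ0] PC=2: DEC 3 -> ACC=-3 [depth=2]
Event 8 (EXEC): [IRQ0] PC=3: IRET -> resume IRQ0 at PC=0 (depth now 1) [depth=1]
Event 9 (EXEC): [IRQ0] PC=0: DEC 4 -> ACC=-7 [depth=1]
Event 10 (EXEC): [IRQ0] PC=1: INC 2 -> ACC=-5 [depth=1]
Event 11 (EXEC): [IRQ0] PC=2: DEC 3 -> ACC=-8 [depth=1]
Event 12 (EXEC): [IRQ0] PC=3: IRET -> resume MAIN at PC=2 (depth now 0) [depth=0]
Event 13 (EXEC): [MAIN] PC=2: INC 1 -> ACC=-7 [depth=0]
Event 14 (INT 0): INT 0 arrives: push (MAIN, PC=3), enter IRQ0 at PC=0 (depth now 1) [depth=1]
Event 15 (EXEC): [IRQ0] PC=0: DEC 4 -> ACC=-11 [depth=1]
Event 16 (EXEC): [IRQ0] PC=1: INC 2 -> ACC=-9 [depth=1]
Event 17 (EXEC): [IRQ0] PC=2: DEC 3 -> ACC=-12 [depth=1]
Event 18 (EXEC): [IRQ0] PC=3: IRET -> resume MAIN at PC=3 (depth now 0) [depth=0]
Event 19 (EXEC): [MAIN] PC=3: INC 5 -> ACC=-7 [depth=0]
Event 20 (INT 0): INT 0 arrives: push (MAIN, PC=4), enter IRQ0 at PC=0 (depth now 1) [depth=1]
Event 21 (INT 0): INT 0 arrives: push (IRQ0, PC=0), enter IRQ0 at PC=0 (depth now 2) [depth=2]
Event 22 (EXEC): [IRQ0] PC=0: DEC 4 -> ACC=-11 [depth=2]
Event 23 (EXEC): [IRQ0] PC=1: INC 2 -> ACC=-9 [depth=2]
Event 24 (EXEC): [IRQ0] PC=2: DEC 3 -> ACC=-12 [depth=2]
Event 25 (EXEC): [IRQ0] PC=3: IRET -> resume IRQ0 at PC=0 (depth now 1) [depth=1]
Event 26 (EXEC): [IRQ0] PC=0: DEC 4 -> ACC=-16 [depth=1]
Event 27 (EXEC): [IRQ0] PC=1: INC 2 -> ACC=-14 [depth=1]
Event 28 (EXEC): [IRQ0] PC=2: DEC 3 -> ACC=-17 [depth=1]
Event 29 (EXEC): [IRQ0] PC=3: IRET -> resume MAIN at PC=4 (depth now 0) [depth=0]
Event 30 (EXEC): [MAIN] PC=4: INC 5 -> ACC=-12 [depth=0]
Event 31 (EXEC): [MAIN] PC=5: INC 3 -> ACC=-9 [depth=0]
Event 32 (EXEC): [MAIN] PC=6: HALT [depth=0]
Max depth observed: 2

Answer: 2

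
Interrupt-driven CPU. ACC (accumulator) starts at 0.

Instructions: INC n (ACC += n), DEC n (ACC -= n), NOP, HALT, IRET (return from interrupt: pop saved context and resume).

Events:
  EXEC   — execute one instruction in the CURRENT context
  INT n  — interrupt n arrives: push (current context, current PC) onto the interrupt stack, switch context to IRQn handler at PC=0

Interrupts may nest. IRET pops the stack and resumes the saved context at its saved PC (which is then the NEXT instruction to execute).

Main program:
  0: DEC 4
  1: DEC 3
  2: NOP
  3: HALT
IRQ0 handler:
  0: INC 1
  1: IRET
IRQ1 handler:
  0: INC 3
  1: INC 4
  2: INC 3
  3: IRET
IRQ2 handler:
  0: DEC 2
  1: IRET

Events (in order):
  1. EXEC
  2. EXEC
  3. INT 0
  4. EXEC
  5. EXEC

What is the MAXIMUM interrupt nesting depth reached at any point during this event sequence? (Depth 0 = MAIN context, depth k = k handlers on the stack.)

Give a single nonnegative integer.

Event 1 (EXEC): [MAIN] PC=0: DEC 4 -> ACC=-4 [depth=0]
Event 2 (EXEC): [MAIN] PC=1: DEC 3 -> ACC=-7 [depth=0]
Event 3 (INT 0): INT 0 arrives: push (MAIN, PC=2), enter IRQ0 at PC=0 (depth now 1) [depth=1]
Event 4 (EXEC): [IRQ0] PC=0: INC 1 -> ACC=-6 [depth=1]
Event 5 (EXEC): [IRQ0] PC=1: IRET -> resume MAIN at PC=2 (depth now 0) [depth=0]
Max depth observed: 1

Answer: 1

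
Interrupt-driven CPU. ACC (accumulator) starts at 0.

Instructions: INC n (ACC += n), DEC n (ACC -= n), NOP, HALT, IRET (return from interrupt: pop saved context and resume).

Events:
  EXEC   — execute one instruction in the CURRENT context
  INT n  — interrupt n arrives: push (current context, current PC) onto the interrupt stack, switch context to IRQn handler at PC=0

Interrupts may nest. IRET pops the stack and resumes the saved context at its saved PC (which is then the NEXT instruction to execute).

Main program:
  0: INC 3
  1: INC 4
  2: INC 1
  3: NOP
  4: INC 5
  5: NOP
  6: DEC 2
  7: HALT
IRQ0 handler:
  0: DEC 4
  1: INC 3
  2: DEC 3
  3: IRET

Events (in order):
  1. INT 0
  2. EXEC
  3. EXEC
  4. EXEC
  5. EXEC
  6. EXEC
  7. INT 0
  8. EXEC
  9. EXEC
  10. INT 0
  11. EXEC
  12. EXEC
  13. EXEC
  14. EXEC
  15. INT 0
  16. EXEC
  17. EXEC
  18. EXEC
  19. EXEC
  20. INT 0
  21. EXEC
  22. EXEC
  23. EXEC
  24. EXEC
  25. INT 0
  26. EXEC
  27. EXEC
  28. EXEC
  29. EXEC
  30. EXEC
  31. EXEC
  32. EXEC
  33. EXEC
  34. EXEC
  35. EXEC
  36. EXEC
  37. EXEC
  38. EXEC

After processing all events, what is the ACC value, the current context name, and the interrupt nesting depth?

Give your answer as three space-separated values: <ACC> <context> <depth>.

Answer: -13 MAIN 0

Derivation:
Event 1 (INT 0): INT 0 arrives: push (MAIN, PC=0), enter IRQ0 at PC=0 (depth now 1)
Event 2 (EXEC): [IRQ0] PC=0: DEC 4 -> ACC=-4
Event 3 (EXEC): [IRQ0] PC=1: INC 3 -> ACC=-1
Event 4 (EXEC): [IRQ0] PC=2: DEC 3 -> ACC=-4
Event 5 (EXEC): [IRQ0] PC=3: IRET -> resume MAIN at PC=0 (depth now 0)
Event 6 (EXEC): [MAIN] PC=0: INC 3 -> ACC=-1
Event 7 (INT 0): INT 0 arrives: push (MAIN, PC=1), enter IRQ0 at PC=0 (depth now 1)
Event 8 (EXEC): [IRQ0] PC=0: DEC 4 -> ACC=-5
Event 9 (EXEC): [IRQ0] PC=1: INC 3 -> ACC=-2
Event 10 (INT 0): INT 0 arrives: push (IRQ0, PC=2), enter IRQ0 at PC=0 (depth now 2)
Event 11 (EXEC): [IRQ0] PC=0: DEC 4 -> ACC=-6
Event 12 (EXEC): [IRQ0] PC=1: INC 3 -> ACC=-3
Event 13 (EXEC): [IRQ0] PC=2: DEC 3 -> ACC=-6
Event 14 (EXEC): [IRQ0] PC=3: IRET -> resume IRQ0 at PC=2 (depth now 1)
Event 15 (INT 0): INT 0 arrives: push (IRQ0, PC=2), enter IRQ0 at PC=0 (depth now 2)
Event 16 (EXEC): [IRQ0] PC=0: DEC 4 -> ACC=-10
Event 17 (EXEC): [IRQ0] PC=1: INC 3 -> ACC=-7
Event 18 (EXEC): [IRQ0] PC=2: DEC 3 -> ACC=-10
Event 19 (EXEC): [IRQ0] PC=3: IRET -> resume IRQ0 at PC=2 (depth now 1)
Event 20 (INT 0): INT 0 arrives: push (IRQ0, PC=2), enter IRQ0 at PC=0 (depth now 2)
Event 21 (EXEC): [IRQ0] PC=0: DEC 4 -> ACC=-14
Event 22 (EXEC): [IRQ0] PC=1: INC 3 -> ACC=-11
Event 23 (EXEC): [IRQ0] PC=2: DEC 3 -> ACC=-14
Event 24 (EXEC): [IRQ0] PC=3: IRET -> resume IRQ0 at PC=2 (depth now 1)
Event 25 (INT 0): INT 0 arrives: push (IRQ0, PC=2), enter IRQ0 at PC=0 (depth now 2)
Event 26 (EXEC): [IRQ0] PC=0: DEC 4 -> ACC=-18
Event 27 (EXEC): [IRQ0] PC=1: INC 3 -> ACC=-15
Event 28 (EXEC): [IRQ0] PC=2: DEC 3 -> ACC=-18
Event 29 (EXEC): [IRQ0] PC=3: IRET -> resume IRQ0 at PC=2 (depth now 1)
Event 30 (EXEC): [IRQ0] PC=2: DEC 3 -> ACC=-21
Event 31 (EXEC): [IRQ0] PC=3: IRET -> resume MAIN at PC=1 (depth now 0)
Event 32 (EXEC): [MAIN] PC=1: INC 4 -> ACC=-17
Event 33 (EXEC): [MAIN] PC=2: INC 1 -> ACC=-16
Event 34 (EXEC): [MAIN] PC=3: NOP
Event 35 (EXEC): [MAIN] PC=4: INC 5 -> ACC=-11
Event 36 (EXEC): [MAIN] PC=5: NOP
Event 37 (EXEC): [MAIN] PC=6: DEC 2 -> ACC=-13
Event 38 (EXEC): [MAIN] PC=7: HALT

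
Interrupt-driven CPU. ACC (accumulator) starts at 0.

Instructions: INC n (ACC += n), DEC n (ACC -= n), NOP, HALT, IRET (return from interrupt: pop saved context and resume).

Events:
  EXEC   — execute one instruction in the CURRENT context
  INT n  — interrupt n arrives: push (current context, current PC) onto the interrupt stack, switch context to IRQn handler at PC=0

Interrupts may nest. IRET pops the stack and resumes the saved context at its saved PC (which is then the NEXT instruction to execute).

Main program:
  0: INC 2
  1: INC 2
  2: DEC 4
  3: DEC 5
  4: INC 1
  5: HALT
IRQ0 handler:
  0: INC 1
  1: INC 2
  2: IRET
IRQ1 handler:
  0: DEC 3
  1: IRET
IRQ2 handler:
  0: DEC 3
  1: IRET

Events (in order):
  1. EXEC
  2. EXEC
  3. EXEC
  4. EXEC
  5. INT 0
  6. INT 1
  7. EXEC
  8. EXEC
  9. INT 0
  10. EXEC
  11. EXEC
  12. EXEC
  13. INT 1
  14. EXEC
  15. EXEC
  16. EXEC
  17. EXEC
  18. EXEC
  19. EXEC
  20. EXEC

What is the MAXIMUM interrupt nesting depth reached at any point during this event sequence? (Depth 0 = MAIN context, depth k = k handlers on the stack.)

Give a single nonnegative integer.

Event 1 (EXEC): [MAIN] PC=0: INC 2 -> ACC=2 [depth=0]
Event 2 (EXEC): [MAIN] PC=1: INC 2 -> ACC=4 [depth=0]
Event 3 (EXEC): [MAIN] PC=2: DEC 4 -> ACC=0 [depth=0]
Event 4 (EXEC): [MAIN] PC=3: DEC 5 -> ACC=-5 [depth=0]
Event 5 (INT 0): INT 0 arrives: push (MAIN, PC=4), enter IRQ0 at PC=0 (depth now 1) [depth=1]
Event 6 (INT 1): INT 1 arrives: push (IRQ0, PC=0), enter IRQ1 at PC=0 (depth now 2) [depth=2]
Event 7 (EXEC): [IRQ1] PC=0: DEC 3 -> ACC=-8 [depth=2]
Event 8 (EXEC): [IRQ1] PC=1: IRET -> resume IRQ0 at PC=0 (depth now 1) [depth=1]
Event 9 (INT 0): INT 0 arrives: push (IRQ0, PC=0), enter IRQ0 at PC=0 (depth now 2) [depth=2]
Event 10 (EXEC): [IRQ0] PC=0: INC 1 -> ACC=-7 [depth=2]
Event 11 (EXEC): [IRQ0] PC=1: INC 2 -> ACC=-5 [depth=2]
Event 12 (EXEC): [IRQ0] PC=2: IRET -> resume IRQ0 at PC=0 (depth now 1) [depth=1]
Event 13 (INT 1): INT 1 arrives: push (IRQ0, PC=0), enter IRQ1 at PC=0 (depth now 2) [depth=2]
Event 14 (EXEC): [IRQ1] PC=0: DEC 3 -> ACC=-8 [depth=2]
Event 15 (EXEC): [IRQ1] PC=1: IRET -> resume IRQ0 at PC=0 (depth now 1) [depth=1]
Event 16 (EXEC): [IRQ0] PC=0: INC 1 -> ACC=-7 [depth=1]
Event 17 (EXEC): [IRQ0] PC=1: INC 2 -> ACC=-5 [depth=1]
Event 18 (EXEC): [IRQ0] PC=2: IRET -> resume MAIN at PC=4 (depth now 0) [depth=0]
Event 19 (EXEC): [MAIN] PC=4: INC 1 -> ACC=-4 [depth=0]
Event 20 (EXEC): [MAIN] PC=5: HALT [depth=0]
Max depth observed: 2

Answer: 2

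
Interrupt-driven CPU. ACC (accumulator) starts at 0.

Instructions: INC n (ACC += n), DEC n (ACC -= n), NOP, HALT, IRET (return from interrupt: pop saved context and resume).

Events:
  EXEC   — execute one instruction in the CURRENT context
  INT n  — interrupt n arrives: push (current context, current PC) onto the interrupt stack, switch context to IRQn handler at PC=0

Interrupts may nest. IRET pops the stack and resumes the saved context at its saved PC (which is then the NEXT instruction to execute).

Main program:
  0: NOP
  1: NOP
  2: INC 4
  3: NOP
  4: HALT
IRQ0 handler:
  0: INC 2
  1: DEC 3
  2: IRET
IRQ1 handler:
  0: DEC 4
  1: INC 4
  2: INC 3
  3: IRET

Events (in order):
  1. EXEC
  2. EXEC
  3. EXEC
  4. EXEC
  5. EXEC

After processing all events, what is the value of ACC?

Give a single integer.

Answer: 4

Derivation:
Event 1 (EXEC): [MAIN] PC=0: NOP
Event 2 (EXEC): [MAIN] PC=1: NOP
Event 3 (EXEC): [MAIN] PC=2: INC 4 -> ACC=4
Event 4 (EXEC): [MAIN] PC=3: NOP
Event 5 (EXEC): [MAIN] PC=4: HALT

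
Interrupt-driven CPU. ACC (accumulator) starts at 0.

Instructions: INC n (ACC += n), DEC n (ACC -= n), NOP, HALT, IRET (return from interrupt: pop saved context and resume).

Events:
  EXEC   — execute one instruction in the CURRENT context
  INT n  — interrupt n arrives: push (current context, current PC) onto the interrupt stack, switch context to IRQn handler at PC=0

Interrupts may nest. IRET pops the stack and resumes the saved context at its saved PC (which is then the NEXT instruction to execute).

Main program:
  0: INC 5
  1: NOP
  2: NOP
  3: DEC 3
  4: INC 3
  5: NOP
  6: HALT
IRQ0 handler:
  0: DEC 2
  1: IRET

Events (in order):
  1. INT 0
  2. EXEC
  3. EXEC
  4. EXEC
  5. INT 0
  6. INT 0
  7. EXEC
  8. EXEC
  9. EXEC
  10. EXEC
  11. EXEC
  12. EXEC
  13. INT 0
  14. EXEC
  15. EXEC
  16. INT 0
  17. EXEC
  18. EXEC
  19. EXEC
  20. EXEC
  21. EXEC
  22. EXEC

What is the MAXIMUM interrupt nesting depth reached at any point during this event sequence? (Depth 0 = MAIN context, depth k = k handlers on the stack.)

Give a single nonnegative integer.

Answer: 2

Derivation:
Event 1 (INT 0): INT 0 arrives: push (MAIN, PC=0), enter IRQ0 at PC=0 (depth now 1) [depth=1]
Event 2 (EXEC): [IRQ0] PC=0: DEC 2 -> ACC=-2 [depth=1]
Event 3 (EXEC): [IRQ0] PC=1: IRET -> resume MAIN at PC=0 (depth now 0) [depth=0]
Event 4 (EXEC): [MAIN] PC=0: INC 5 -> ACC=3 [depth=0]
Event 5 (INT 0): INT 0 arrives: push (MAIN, PC=1), enter IRQ0 at PC=0 (depth now 1) [depth=1]
Event 6 (INT 0): INT 0 arrives: push (IRQ0, PC=0), enter IRQ0 at PC=0 (depth now 2) [depth=2]
Event 7 (EXEC): [IRQ0] PC=0: DEC 2 -> ACC=1 [depth=2]
Event 8 (EXEC): [IRQ0] PC=1: IRET -> resume IRQ0 at PC=0 (depth now 1) [depth=1]
Event 9 (EXEC): [IRQ0] PC=0: DEC 2 -> ACC=-1 [depth=1]
Event 10 (EXEC): [IRQ0] PC=1: IRET -> resume MAIN at PC=1 (depth now 0) [depth=0]
Event 11 (EXEC): [MAIN] PC=1: NOP [depth=0]
Event 12 (EXEC): [MAIN] PC=2: NOP [depth=0]
Event 13 (INT 0): INT 0 arrives: push (MAIN, PC=3), enter IRQ0 at PC=0 (depth now 1) [depth=1]
Event 14 (EXEC): [IRQ0] PC=0: DEC 2 -> ACC=-3 [depth=1]
Event 15 (EXEC): [IRQ0] PC=1: IRET -> resume MAIN at PC=3 (depth now 0) [depth=0]
Event 16 (INT 0): INT 0 arrives: push (MAIN, PC=3), enter IRQ0 at PC=0 (depth now 1) [depth=1]
Event 17 (EXEC): [IRQ0] PC=0: DEC 2 -> ACC=-5 [depth=1]
Event 18 (EXEC): [IRQ0] PC=1: IRET -> resume MAIN at PC=3 (depth now 0) [depth=0]
Event 19 (EXEC): [MAIN] PC=3: DEC 3 -> ACC=-8 [depth=0]
Event 20 (EXEC): [MAIN] PC=4: INC 3 -> ACC=-5 [depth=0]
Event 21 (EXEC): [MAIN] PC=5: NOP [depth=0]
Event 22 (EXEC): [MAIN] PC=6: HALT [depth=0]
Max depth observed: 2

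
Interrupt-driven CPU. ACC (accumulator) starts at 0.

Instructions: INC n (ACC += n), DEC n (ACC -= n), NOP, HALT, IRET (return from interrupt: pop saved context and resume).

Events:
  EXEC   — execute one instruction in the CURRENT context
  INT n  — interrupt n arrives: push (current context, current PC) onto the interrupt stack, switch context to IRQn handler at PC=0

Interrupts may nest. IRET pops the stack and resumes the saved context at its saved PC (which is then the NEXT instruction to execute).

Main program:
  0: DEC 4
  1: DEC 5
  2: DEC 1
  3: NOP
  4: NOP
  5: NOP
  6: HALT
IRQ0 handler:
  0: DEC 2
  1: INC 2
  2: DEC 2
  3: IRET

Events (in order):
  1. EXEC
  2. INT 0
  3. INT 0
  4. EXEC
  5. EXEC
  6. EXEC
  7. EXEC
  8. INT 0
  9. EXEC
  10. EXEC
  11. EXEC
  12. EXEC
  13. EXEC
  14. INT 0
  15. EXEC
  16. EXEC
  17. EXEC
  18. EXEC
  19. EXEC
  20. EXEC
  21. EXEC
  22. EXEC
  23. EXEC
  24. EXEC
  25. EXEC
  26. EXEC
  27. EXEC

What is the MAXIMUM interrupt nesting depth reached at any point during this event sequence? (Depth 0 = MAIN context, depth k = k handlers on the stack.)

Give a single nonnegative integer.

Event 1 (EXEC): [MAIN] PC=0: DEC 4 -> ACC=-4 [depth=0]
Event 2 (INT 0): INT 0 arrives: push (MAIN, PC=1), enter IRQ0 at PC=0 (depth now 1) [depth=1]
Event 3 (INT 0): INT 0 arrives: push (IRQ0, PC=0), enter IRQ0 at PC=0 (depth now 2) [depth=2]
Event 4 (EXEC): [IRQ0] PC=0: DEC 2 -> ACC=-6 [depth=2]
Event 5 (EXEC): [IRQ0] PC=1: INC 2 -> ACC=-4 [depth=2]
Event 6 (EXEC): [IRQ0] PC=2: DEC 2 -> ACC=-6 [depth=2]
Event 7 (EXEC): [IRQ0] PC=3: IRET -> resume IRQ0 at PC=0 (depth now 1) [depth=1]
Event 8 (INT 0): INT 0 arrives: push (IRQ0, PC=0), enter IRQ0 at PC=0 (depth now 2) [depth=2]
Event 9 (EXEC): [IRQ0] PC=0: DEC 2 -> ACC=-8 [depth=2]
Event 10 (EXEC): [IRQ0] PC=1: INC 2 -> ACC=-6 [depth=2]
Event 11 (EXEC): [IRQ0] PC=2: DEC 2 -> ACC=-8 [depth=2]
Event 12 (EXEC): [IRQ0] PC=3: IRET -> resume IRQ0 at PC=0 (depth now 1) [depth=1]
Event 13 (EXEC): [IRQ0] PC=0: DEC 2 -> ACC=-10 [depth=1]
Event 14 (INT 0): INT 0 arrives: push (IRQ0, PC=1), enter IRQ0 at PC=0 (depth now 2) [depth=2]
Event 15 (EXEC): [IRQ0] PC=0: DEC 2 -> ACC=-12 [depth=2]
Event 16 (EXEC): [IRQ0] PC=1: INC 2 -> ACC=-10 [depth=2]
Event 17 (EXEC): [IRQ0] PC=2: DEC 2 -> ACC=-12 [depth=2]
Event 18 (EXEC): [IRQ0] PC=3: IRET -> resume IRQ0 at PC=1 (depth now 1) [depth=1]
Event 19 (EXEC): [IRQ0] PC=1: INC 2 -> ACC=-10 [depth=1]
Event 20 (EXEC): [IRQ0] PC=2: DEC 2 -> ACC=-12 [depth=1]
Event 21 (EXEC): [IRQ0] PC=3: IRET -> resume MAIN at PC=1 (depth now 0) [depth=0]
Event 22 (EXEC): [MAIN] PC=1: DEC 5 -> ACC=-17 [depth=0]
Event 23 (EXEC): [MAIN] PC=2: DEC 1 -> ACC=-18 [depth=0]
Event 24 (EXEC): [MAIN] PC=3: NOP [depth=0]
Event 25 (EXEC): [MAIN] PC=4: NOP [depth=0]
Event 26 (EXEC): [MAIN] PC=5: NOP [depth=0]
Event 27 (EXEC): [MAIN] PC=6: HALT [depth=0]
Max depth observed: 2

Answer: 2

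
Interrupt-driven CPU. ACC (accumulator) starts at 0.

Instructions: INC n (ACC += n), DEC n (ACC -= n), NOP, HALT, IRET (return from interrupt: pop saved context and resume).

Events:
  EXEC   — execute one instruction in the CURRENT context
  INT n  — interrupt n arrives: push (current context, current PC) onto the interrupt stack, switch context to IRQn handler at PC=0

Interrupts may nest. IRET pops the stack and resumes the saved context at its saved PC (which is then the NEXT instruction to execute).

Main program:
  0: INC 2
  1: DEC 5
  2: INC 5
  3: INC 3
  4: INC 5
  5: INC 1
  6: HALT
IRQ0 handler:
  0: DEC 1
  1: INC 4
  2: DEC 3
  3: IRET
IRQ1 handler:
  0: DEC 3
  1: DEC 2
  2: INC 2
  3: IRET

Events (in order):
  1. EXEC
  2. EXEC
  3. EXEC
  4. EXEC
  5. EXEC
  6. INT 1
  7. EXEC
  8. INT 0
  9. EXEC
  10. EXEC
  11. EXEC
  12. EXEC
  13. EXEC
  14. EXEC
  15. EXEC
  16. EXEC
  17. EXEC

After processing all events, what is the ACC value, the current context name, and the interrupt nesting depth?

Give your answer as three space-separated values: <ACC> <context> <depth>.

Answer: 8 MAIN 0

Derivation:
Event 1 (EXEC): [MAIN] PC=0: INC 2 -> ACC=2
Event 2 (EXEC): [MAIN] PC=1: DEC 5 -> ACC=-3
Event 3 (EXEC): [MAIN] PC=2: INC 5 -> ACC=2
Event 4 (EXEC): [MAIN] PC=3: INC 3 -> ACC=5
Event 5 (EXEC): [MAIN] PC=4: INC 5 -> ACC=10
Event 6 (INT 1): INT 1 arrives: push (MAIN, PC=5), enter IRQ1 at PC=0 (depth now 1)
Event 7 (EXEC): [IRQ1] PC=0: DEC 3 -> ACC=7
Event 8 (INT 0): INT 0 arrives: push (IRQ1, PC=1), enter IRQ0 at PC=0 (depth now 2)
Event 9 (EXEC): [IRQ0] PC=0: DEC 1 -> ACC=6
Event 10 (EXEC): [IRQ0] PC=1: INC 4 -> ACC=10
Event 11 (EXEC): [IRQ0] PC=2: DEC 3 -> ACC=7
Event 12 (EXEC): [IRQ0] PC=3: IRET -> resume IRQ1 at PC=1 (depth now 1)
Event 13 (EXEC): [IRQ1] PC=1: DEC 2 -> ACC=5
Event 14 (EXEC): [IRQ1] PC=2: INC 2 -> ACC=7
Event 15 (EXEC): [IRQ1] PC=3: IRET -> resume MAIN at PC=5 (depth now 0)
Event 16 (EXEC): [MAIN] PC=5: INC 1 -> ACC=8
Event 17 (EXEC): [MAIN] PC=6: HALT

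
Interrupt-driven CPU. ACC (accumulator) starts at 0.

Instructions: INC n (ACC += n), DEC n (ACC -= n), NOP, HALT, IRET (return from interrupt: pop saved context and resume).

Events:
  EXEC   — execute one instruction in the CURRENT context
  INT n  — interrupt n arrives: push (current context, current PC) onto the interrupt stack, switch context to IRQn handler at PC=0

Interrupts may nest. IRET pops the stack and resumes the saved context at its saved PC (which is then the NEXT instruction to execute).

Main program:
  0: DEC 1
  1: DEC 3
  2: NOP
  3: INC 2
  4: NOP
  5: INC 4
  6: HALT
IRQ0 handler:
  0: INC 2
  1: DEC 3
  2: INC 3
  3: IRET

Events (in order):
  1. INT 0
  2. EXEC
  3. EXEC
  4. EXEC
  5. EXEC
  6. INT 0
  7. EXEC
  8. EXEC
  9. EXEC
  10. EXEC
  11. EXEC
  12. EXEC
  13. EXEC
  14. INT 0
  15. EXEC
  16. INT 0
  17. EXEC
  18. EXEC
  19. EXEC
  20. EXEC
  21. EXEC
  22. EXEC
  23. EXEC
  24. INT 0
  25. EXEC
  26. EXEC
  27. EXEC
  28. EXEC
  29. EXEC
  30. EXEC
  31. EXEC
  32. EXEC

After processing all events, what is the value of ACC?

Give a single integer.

Event 1 (INT 0): INT 0 arrives: push (MAIN, PC=0), enter IRQ0 at PC=0 (depth now 1)
Event 2 (EXEC): [IRQ0] PC=0: INC 2 -> ACC=2
Event 3 (EXEC): [IRQ0] PC=1: DEC 3 -> ACC=-1
Event 4 (EXEC): [IRQ0] PC=2: INC 3 -> ACC=2
Event 5 (EXEC): [IRQ0] PC=3: IRET -> resume MAIN at PC=0 (depth now 0)
Event 6 (INT 0): INT 0 arrives: push (MAIN, PC=0), enter IRQ0 at PC=0 (depth now 1)
Event 7 (EXEC): [IRQ0] PC=0: INC 2 -> ACC=4
Event 8 (EXEC): [IRQ0] PC=1: DEC 3 -> ACC=1
Event 9 (EXEC): [IRQ0] PC=2: INC 3 -> ACC=4
Event 10 (EXEC): [IRQ0] PC=3: IRET -> resume MAIN at PC=0 (depth now 0)
Event 11 (EXEC): [MAIN] PC=0: DEC 1 -> ACC=3
Event 12 (EXEC): [MAIN] PC=1: DEC 3 -> ACC=0
Event 13 (EXEC): [MAIN] PC=2: NOP
Event 14 (INT 0): INT 0 arrives: push (MAIN, PC=3), enter IRQ0 at PC=0 (depth now 1)
Event 15 (EXEC): [IRQ0] PC=0: INC 2 -> ACC=2
Event 16 (INT 0): INT 0 arrives: push (IRQ0, PC=1), enter IRQ0 at PC=0 (depth now 2)
Event 17 (EXEC): [IRQ0] PC=0: INC 2 -> ACC=4
Event 18 (EXEC): [IRQ0] PC=1: DEC 3 -> ACC=1
Event 19 (EXEC): [IRQ0] PC=2: INC 3 -> ACC=4
Event 20 (EXEC): [IRQ0] PC=3: IRET -> resume IRQ0 at PC=1 (depth now 1)
Event 21 (EXEC): [IRQ0] PC=1: DEC 3 -> ACC=1
Event 22 (EXEC): [IRQ0] PC=2: INC 3 -> ACC=4
Event 23 (EXEC): [IRQ0] PC=3: IRET -> resume MAIN at PC=3 (depth now 0)
Event 24 (INT 0): INT 0 arrives: push (MAIN, PC=3), enter IRQ0 at PC=0 (depth now 1)
Event 25 (EXEC): [IRQ0] PC=0: INC 2 -> ACC=6
Event 26 (EXEC): [IRQ0] PC=1: DEC 3 -> ACC=3
Event 27 (EXEC): [IRQ0] PC=2: INC 3 -> ACC=6
Event 28 (EXEC): [IRQ0] PC=3: IRET -> resume MAIN at PC=3 (depth now 0)
Event 29 (EXEC): [MAIN] PC=3: INC 2 -> ACC=8
Event 30 (EXEC): [MAIN] PC=4: NOP
Event 31 (EXEC): [MAIN] PC=5: INC 4 -> ACC=12
Event 32 (EXEC): [MAIN] PC=6: HALT

Answer: 12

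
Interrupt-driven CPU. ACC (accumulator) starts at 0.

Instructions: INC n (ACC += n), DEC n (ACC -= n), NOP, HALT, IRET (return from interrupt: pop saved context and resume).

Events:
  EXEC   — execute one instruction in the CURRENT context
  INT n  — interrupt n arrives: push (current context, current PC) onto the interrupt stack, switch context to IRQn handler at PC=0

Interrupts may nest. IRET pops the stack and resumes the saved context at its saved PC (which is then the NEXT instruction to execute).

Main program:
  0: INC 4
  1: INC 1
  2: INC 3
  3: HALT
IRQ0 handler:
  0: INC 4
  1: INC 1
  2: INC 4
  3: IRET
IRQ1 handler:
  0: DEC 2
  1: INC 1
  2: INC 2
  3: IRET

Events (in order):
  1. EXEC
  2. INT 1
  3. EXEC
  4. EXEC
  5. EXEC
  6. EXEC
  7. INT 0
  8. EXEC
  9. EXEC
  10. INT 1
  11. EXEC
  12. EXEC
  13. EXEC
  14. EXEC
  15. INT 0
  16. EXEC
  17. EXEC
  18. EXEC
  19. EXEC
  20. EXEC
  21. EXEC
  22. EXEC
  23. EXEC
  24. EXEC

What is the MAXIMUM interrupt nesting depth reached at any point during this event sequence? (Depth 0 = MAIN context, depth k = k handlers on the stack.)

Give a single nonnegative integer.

Answer: 2

Derivation:
Event 1 (EXEC): [MAIN] PC=0: INC 4 -> ACC=4 [depth=0]
Event 2 (INT 1): INT 1 arrives: push (MAIN, PC=1), enter IRQ1 at PC=0 (depth now 1) [depth=1]
Event 3 (EXEC): [IRQ1] PC=0: DEC 2 -> ACC=2 [depth=1]
Event 4 (EXEC): [IRQ1] PC=1: INC 1 -> ACC=3 [depth=1]
Event 5 (EXEC): [IRQ1] PC=2: INC 2 -> ACC=5 [depth=1]
Event 6 (EXEC): [IRQ1] PC=3: IRET -> resume MAIN at PC=1 (depth now 0) [depth=0]
Event 7 (INT 0): INT 0 arrives: push (MAIN, PC=1), enter IRQ0 at PC=0 (depth now 1) [depth=1]
Event 8 (EXEC): [IRQ0] PC=0: INC 4 -> ACC=9 [depth=1]
Event 9 (EXEC): [IRQ0] PC=1: INC 1 -> ACC=10 [depth=1]
Event 10 (INT 1): INT 1 arrives: push (IRQ0, PC=2), enter IRQ1 at PC=0 (depth now 2) [depth=2]
Event 11 (EXEC): [IRQ1] PC=0: DEC 2 -> ACC=8 [depth=2]
Event 12 (EXEC): [IRQ1] PC=1: INC 1 -> ACC=9 [depth=2]
Event 13 (EXEC): [IRQ1] PC=2: INC 2 -> ACC=11 [depth=2]
Event 14 (EXEC): [IRQ1] PC=3: IRET -> resume IRQ0 at PC=2 (depth now 1) [depth=1]
Event 15 (INT 0): INT 0 arrives: push (IRQ0, PC=2), enter IRQ0 at PC=0 (depth now 2) [depth=2]
Event 16 (EXEC): [IRQ0] PC=0: INC 4 -> ACC=15 [depth=2]
Event 17 (EXEC): [IRQ0] PC=1: INC 1 -> ACC=16 [depth=2]
Event 18 (EXEC): [IRQ0] PC=2: INC 4 -> ACC=20 [depth=2]
Event 19 (EXEC): [IRQ0] PC=3: IRET -> resume IRQ0 at PC=2 (depth now 1) [depth=1]
Event 20 (EXEC): [IRQ0] PC=2: INC 4 -> ACC=24 [depth=1]
Event 21 (EXEC): [IRQ0] PC=3: IRET -> resume MAIN at PC=1 (depth now 0) [depth=0]
Event 22 (EXEC): [MAIN] PC=1: INC 1 -> ACC=25 [depth=0]
Event 23 (EXEC): [MAIN] PC=2: INC 3 -> ACC=28 [depth=0]
Event 24 (EXEC): [MAIN] PC=3: HALT [depth=0]
Max depth observed: 2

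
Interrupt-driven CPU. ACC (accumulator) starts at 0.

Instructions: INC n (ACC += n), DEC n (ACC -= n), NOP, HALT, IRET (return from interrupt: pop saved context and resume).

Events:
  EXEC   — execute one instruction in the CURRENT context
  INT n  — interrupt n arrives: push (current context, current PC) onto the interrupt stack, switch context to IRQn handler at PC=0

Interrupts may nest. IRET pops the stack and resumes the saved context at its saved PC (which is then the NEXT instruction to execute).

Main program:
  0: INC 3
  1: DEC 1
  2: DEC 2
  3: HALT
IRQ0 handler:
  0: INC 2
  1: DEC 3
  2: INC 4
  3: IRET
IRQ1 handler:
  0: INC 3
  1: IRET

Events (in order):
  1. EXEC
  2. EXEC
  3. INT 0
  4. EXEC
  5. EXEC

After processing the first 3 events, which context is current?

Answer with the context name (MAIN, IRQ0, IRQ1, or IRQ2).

Event 1 (EXEC): [MAIN] PC=0: INC 3 -> ACC=3
Event 2 (EXEC): [MAIN] PC=1: DEC 1 -> ACC=2
Event 3 (INT 0): INT 0 arrives: push (MAIN, PC=2), enter IRQ0 at PC=0 (depth now 1)

Answer: IRQ0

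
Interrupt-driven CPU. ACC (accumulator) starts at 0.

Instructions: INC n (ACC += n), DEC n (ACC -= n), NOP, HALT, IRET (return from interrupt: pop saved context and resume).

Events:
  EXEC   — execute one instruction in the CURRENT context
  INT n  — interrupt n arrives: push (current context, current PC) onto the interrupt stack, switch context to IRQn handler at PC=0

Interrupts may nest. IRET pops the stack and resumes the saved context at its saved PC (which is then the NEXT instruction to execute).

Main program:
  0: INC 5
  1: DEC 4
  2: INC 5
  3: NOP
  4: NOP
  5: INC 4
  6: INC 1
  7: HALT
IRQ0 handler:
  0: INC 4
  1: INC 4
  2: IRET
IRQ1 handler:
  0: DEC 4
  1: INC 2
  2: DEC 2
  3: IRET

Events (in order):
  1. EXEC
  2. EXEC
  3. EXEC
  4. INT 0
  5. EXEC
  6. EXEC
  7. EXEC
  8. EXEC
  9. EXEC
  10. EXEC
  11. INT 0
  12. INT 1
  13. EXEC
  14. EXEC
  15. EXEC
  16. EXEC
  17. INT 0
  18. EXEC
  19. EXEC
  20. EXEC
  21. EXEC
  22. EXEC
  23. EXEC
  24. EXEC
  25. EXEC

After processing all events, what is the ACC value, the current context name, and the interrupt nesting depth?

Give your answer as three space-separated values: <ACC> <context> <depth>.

Answer: 31 MAIN 0

Derivation:
Event 1 (EXEC): [MAIN] PC=0: INC 5 -> ACC=5
Event 2 (EXEC): [MAIN] PC=1: DEC 4 -> ACC=1
Event 3 (EXEC): [MAIN] PC=2: INC 5 -> ACC=6
Event 4 (INT 0): INT 0 arrives: push (MAIN, PC=3), enter IRQ0 at PC=0 (depth now 1)
Event 5 (EXEC): [IRQ0] PC=0: INC 4 -> ACC=10
Event 6 (EXEC): [IRQ0] PC=1: INC 4 -> ACC=14
Event 7 (EXEC): [IRQ0] PC=2: IRET -> resume MAIN at PC=3 (depth now 0)
Event 8 (EXEC): [MAIN] PC=3: NOP
Event 9 (EXEC): [MAIN] PC=4: NOP
Event 10 (EXEC): [MAIN] PC=5: INC 4 -> ACC=18
Event 11 (INT 0): INT 0 arrives: push (MAIN, PC=6), enter IRQ0 at PC=0 (depth now 1)
Event 12 (INT 1): INT 1 arrives: push (IRQ0, PC=0), enter IRQ1 at PC=0 (depth now 2)
Event 13 (EXEC): [IRQ1] PC=0: DEC 4 -> ACC=14
Event 14 (EXEC): [IRQ1] PC=1: INC 2 -> ACC=16
Event 15 (EXEC): [IRQ1] PC=2: DEC 2 -> ACC=14
Event 16 (EXEC): [IRQ1] PC=3: IRET -> resume IRQ0 at PC=0 (depth now 1)
Event 17 (INT 0): INT 0 arrives: push (IRQ0, PC=0), enter IRQ0 at PC=0 (depth now 2)
Event 18 (EXEC): [IRQ0] PC=0: INC 4 -> ACC=18
Event 19 (EXEC): [IRQ0] PC=1: INC 4 -> ACC=22
Event 20 (EXEC): [IRQ0] PC=2: IRET -> resume IRQ0 at PC=0 (depth now 1)
Event 21 (EXEC): [IRQ0] PC=0: INC 4 -> ACC=26
Event 22 (EXEC): [IRQ0] PC=1: INC 4 -> ACC=30
Event 23 (EXEC): [IRQ0] PC=2: IRET -> resume MAIN at PC=6 (depth now 0)
Event 24 (EXEC): [MAIN] PC=6: INC 1 -> ACC=31
Event 25 (EXEC): [MAIN] PC=7: HALT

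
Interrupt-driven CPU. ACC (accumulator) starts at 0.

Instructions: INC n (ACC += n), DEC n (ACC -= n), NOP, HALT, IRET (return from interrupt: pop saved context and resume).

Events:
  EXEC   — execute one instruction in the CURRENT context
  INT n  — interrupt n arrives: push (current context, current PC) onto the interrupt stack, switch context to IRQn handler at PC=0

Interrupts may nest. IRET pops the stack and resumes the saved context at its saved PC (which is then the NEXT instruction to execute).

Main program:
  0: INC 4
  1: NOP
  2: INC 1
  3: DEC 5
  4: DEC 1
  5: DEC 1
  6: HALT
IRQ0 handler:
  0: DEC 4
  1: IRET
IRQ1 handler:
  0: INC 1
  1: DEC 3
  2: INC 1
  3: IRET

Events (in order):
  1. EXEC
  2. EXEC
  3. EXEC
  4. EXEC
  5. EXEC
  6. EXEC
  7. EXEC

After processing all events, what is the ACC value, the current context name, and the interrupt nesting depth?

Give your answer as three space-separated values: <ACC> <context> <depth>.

Event 1 (EXEC): [MAIN] PC=0: INC 4 -> ACC=4
Event 2 (EXEC): [MAIN] PC=1: NOP
Event 3 (EXEC): [MAIN] PC=2: INC 1 -> ACC=5
Event 4 (EXEC): [MAIN] PC=3: DEC 5 -> ACC=0
Event 5 (EXEC): [MAIN] PC=4: DEC 1 -> ACC=-1
Event 6 (EXEC): [MAIN] PC=5: DEC 1 -> ACC=-2
Event 7 (EXEC): [MAIN] PC=6: HALT

Answer: -2 MAIN 0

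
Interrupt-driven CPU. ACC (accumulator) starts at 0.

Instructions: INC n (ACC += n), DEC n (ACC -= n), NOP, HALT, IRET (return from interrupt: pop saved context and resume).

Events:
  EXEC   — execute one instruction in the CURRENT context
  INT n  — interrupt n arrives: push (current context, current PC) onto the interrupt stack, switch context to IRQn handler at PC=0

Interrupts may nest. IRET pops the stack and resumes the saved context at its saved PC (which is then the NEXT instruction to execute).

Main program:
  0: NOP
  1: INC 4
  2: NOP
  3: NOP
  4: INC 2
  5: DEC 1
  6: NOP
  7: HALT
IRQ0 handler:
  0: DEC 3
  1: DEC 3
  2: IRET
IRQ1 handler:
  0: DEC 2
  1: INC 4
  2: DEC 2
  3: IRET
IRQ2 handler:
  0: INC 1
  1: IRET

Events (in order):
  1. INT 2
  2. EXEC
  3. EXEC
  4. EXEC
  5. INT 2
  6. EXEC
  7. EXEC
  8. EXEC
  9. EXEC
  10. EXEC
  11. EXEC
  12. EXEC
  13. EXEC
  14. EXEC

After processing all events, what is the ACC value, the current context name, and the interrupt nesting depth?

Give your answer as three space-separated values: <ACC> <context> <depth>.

Event 1 (INT 2): INT 2 arrives: push (MAIN, PC=0), enter IRQ2 at PC=0 (depth now 1)
Event 2 (EXEC): [IRQ2] PC=0: INC 1 -> ACC=1
Event 3 (EXEC): [IRQ2] PC=1: IRET -> resume MAIN at PC=0 (depth now 0)
Event 4 (EXEC): [MAIN] PC=0: NOP
Event 5 (INT 2): INT 2 arrives: push (MAIN, PC=1), enter IRQ2 at PC=0 (depth now 1)
Event 6 (EXEC): [IRQ2] PC=0: INC 1 -> ACC=2
Event 7 (EXEC): [IRQ2] PC=1: IRET -> resume MAIN at PC=1 (depth now 0)
Event 8 (EXEC): [MAIN] PC=1: INC 4 -> ACC=6
Event 9 (EXEC): [MAIN] PC=2: NOP
Event 10 (EXEC): [MAIN] PC=3: NOP
Event 11 (EXEC): [MAIN] PC=4: INC 2 -> ACC=8
Event 12 (EXEC): [MAIN] PC=5: DEC 1 -> ACC=7
Event 13 (EXEC): [MAIN] PC=6: NOP
Event 14 (EXEC): [MAIN] PC=7: HALT

Answer: 7 MAIN 0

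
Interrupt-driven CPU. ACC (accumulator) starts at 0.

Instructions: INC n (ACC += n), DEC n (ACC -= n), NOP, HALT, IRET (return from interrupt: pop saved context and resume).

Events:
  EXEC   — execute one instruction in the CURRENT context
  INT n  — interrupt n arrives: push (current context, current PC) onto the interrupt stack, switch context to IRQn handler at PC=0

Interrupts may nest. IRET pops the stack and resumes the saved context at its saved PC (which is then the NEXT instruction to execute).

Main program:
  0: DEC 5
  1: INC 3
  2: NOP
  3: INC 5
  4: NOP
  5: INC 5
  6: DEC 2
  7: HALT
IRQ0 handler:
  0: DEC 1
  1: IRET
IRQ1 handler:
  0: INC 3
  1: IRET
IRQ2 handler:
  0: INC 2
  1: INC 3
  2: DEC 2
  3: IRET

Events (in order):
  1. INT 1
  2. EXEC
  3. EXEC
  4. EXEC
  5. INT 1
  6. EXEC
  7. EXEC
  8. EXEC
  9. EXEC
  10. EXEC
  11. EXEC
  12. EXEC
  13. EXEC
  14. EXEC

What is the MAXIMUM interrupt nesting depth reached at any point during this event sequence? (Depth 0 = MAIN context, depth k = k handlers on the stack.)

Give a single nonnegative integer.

Answer: 1

Derivation:
Event 1 (INT 1): INT 1 arrives: push (MAIN, PC=0), enter IRQ1 at PC=0 (depth now 1) [depth=1]
Event 2 (EXEC): [IRQ1] PC=0: INC 3 -> ACC=3 [depth=1]
Event 3 (EXEC): [IRQ1] PC=1: IRET -> resume MAIN at PC=0 (depth now 0) [depth=0]
Event 4 (EXEC): [MAIN] PC=0: DEC 5 -> ACC=-2 [depth=0]
Event 5 (INT 1): INT 1 arrives: push (MAIN, PC=1), enter IRQ1 at PC=0 (depth now 1) [depth=1]
Event 6 (EXEC): [IRQ1] PC=0: INC 3 -> ACC=1 [depth=1]
Event 7 (EXEC): [IRQ1] PC=1: IRET -> resume MAIN at PC=1 (depth now 0) [depth=0]
Event 8 (EXEC): [MAIN] PC=1: INC 3 -> ACC=4 [depth=0]
Event 9 (EXEC): [MAIN] PC=2: NOP [depth=0]
Event 10 (EXEC): [MAIN] PC=3: INC 5 -> ACC=9 [depth=0]
Event 11 (EXEC): [MAIN] PC=4: NOP [depth=0]
Event 12 (EXEC): [MAIN] PC=5: INC 5 -> ACC=14 [depth=0]
Event 13 (EXEC): [MAIN] PC=6: DEC 2 -> ACC=12 [depth=0]
Event 14 (EXEC): [MAIN] PC=7: HALT [depth=0]
Max depth observed: 1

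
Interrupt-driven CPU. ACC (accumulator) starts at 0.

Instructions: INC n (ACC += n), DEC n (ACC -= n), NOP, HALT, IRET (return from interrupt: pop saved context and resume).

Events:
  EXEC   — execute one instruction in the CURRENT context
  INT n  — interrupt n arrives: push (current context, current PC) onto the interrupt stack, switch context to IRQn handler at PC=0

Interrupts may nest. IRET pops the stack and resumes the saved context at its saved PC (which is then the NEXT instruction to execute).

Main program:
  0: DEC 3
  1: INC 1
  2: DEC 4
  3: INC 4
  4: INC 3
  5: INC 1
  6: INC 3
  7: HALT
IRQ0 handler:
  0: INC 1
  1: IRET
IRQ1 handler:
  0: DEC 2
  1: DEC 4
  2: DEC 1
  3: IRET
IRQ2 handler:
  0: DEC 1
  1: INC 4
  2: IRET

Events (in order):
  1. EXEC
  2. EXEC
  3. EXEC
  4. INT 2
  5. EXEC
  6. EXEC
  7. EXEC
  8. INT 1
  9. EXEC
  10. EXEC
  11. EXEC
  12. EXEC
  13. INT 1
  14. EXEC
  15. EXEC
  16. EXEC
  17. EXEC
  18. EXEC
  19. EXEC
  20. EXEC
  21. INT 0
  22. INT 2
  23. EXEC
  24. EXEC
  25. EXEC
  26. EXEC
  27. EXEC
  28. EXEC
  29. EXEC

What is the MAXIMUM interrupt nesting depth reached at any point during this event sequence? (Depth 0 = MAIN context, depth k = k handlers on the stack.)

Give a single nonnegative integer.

Event 1 (EXEC): [MAIN] PC=0: DEC 3 -> ACC=-3 [depth=0]
Event 2 (EXEC): [MAIN] PC=1: INC 1 -> ACC=-2 [depth=0]
Event 3 (EXEC): [MAIN] PC=2: DEC 4 -> ACC=-6 [depth=0]
Event 4 (INT 2): INT 2 arrives: push (MAIN, PC=3), enter IRQ2 at PC=0 (depth now 1) [depth=1]
Event 5 (EXEC): [IRQ2] PC=0: DEC 1 -> ACC=-7 [depth=1]
Event 6 (EXEC): [IRQ2] PC=1: INC 4 -> ACC=-3 [depth=1]
Event 7 (EXEC): [IRQ2] PC=2: IRET -> resume MAIN at PC=3 (depth now 0) [depth=0]
Event 8 (INT 1): INT 1 arrives: push (MAIN, PC=3), enter IRQ1 at PC=0 (depth now 1) [depth=1]
Event 9 (EXEC): [IRQ1] PC=0: DEC 2 -> ACC=-5 [depth=1]
Event 10 (EXEC): [IRQ1] PC=1: DEC 4 -> ACC=-9 [depth=1]
Event 11 (EXEC): [IRQ1] PC=2: DEC 1 -> ACC=-10 [depth=1]
Event 12 (EXEC): [IRQ1] PC=3: IRET -> resume MAIN at PC=3 (depth now 0) [depth=0]
Event 13 (INT 1): INT 1 arrives: push (MAIN, PC=3), enter IRQ1 at PC=0 (depth now 1) [depth=1]
Event 14 (EXEC): [IRQ1] PC=0: DEC 2 -> ACC=-12 [depth=1]
Event 15 (EXEC): [IRQ1] PC=1: DEC 4 -> ACC=-16 [depth=1]
Event 16 (EXEC): [IRQ1] PC=2: DEC 1 -> ACC=-17 [depth=1]
Event 17 (EXEC): [IRQ1] PC=3: IRET -> resume MAIN at PC=3 (depth now 0) [depth=0]
Event 18 (EXEC): [MAIN] PC=3: INC 4 -> ACC=-13 [depth=0]
Event 19 (EXEC): [MAIN] PC=4: INC 3 -> ACC=-10 [depth=0]
Event 20 (EXEC): [MAIN] PC=5: INC 1 -> ACC=-9 [depth=0]
Event 21 (INT 0): INT 0 arrives: push (MAIN, PC=6), enter IRQ0 at PC=0 (depth now 1) [depth=1]
Event 22 (INT 2): INT 2 arrives: push (IRQ0, PC=0), enter IRQ2 at PC=0 (depth now 2) [depth=2]
Event 23 (EXEC): [IRQ2] PC=0: DEC 1 -> ACC=-10 [depth=2]
Event 24 (EXEC): [IRQ2] PC=1: INC 4 -> ACC=-6 [depth=2]
Event 25 (EXEC): [IRQ2] PC=2: IRET -> resume IRQ0 at PC=0 (depth now 1) [depth=1]
Event 26 (EXEC): [IRQ0] PC=0: INC 1 -> ACC=-5 [depth=1]
Event 27 (EXEC): [IRQ0] PC=1: IRET -> resume MAIN at PC=6 (depth now 0) [depth=0]
Event 28 (EXEC): [MAIN] PC=6: INC 3 -> ACC=-2 [depth=0]
Event 29 (EXEC): [MAIN] PC=7: HALT [depth=0]
Max depth observed: 2

Answer: 2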